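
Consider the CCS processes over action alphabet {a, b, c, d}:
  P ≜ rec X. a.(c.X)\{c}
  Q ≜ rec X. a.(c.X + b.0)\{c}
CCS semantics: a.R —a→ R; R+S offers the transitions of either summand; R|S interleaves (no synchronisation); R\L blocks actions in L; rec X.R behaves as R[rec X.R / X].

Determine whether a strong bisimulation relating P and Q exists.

Reachable graph of P (2 states):
  s0 = rec X. a.(c.X)\{c} | --a--▸ s1
  s1 = (c.(rec X. a.(c.X)\{c}))\{c} | (no moves)
Reachable graph of Q (3 states):
  t0 = rec X. a.(c.X + b.0)\{c} | --a--▸ t1
  t1 = (c.(rec X. a.(c.X + b.0)\{c}) + b.0)\{c} | --b--▸ t2
  t2 = 0\{c} | (no moves)
Coarsest stable partition (strong bisimilarity classes):
  B0 = {s0}
  B1 = {s1, t2}
  B2 = {t0}
  B3 = {t1}
s0 ∈ B0, t0 ∈ B2 → different blocks

not bisimilar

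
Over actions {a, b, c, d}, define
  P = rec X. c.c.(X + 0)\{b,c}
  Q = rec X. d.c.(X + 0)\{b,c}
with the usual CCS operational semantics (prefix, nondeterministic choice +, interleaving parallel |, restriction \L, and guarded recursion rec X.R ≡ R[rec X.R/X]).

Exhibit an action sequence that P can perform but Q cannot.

LTS(P): 3 reachable states
  s0 = rec X. c.c.(X + 0)\{b,c} ⊢ =c=> s1
  s1 = c.((rec X. c.c.(X + 0)\{b,c}) + 0)\{b,c} ⊢ =c=> s2
  s2 = ((rec X. c.c.(X + 0)\{b,c}) + 0)\{b,c} ⊢ (no moves)
LTS(Q): 4 reachable states
  t0 = rec X. d.c.(X + 0)\{b,c} ⊢ =d=> t1
  t1 = c.((rec X. d.c.(X + 0)\{b,c}) + 0)\{b,c} ⊢ =c=> t2
  t2 = ((rec X. d.c.(X + 0)\{b,c}) + 0)\{b,c} ⊢ =d=> t3
  t3 = (c.((rec X. d.c.(X + 0)\{b,c}) + 0)\{b,c})\{b,c} ⊢ (no moves)
Executing c from P (initial set {s0}):
  step 1 (c): {s1}
  — P admits the full trace.
Executing c from Q (initial set {t0}):
  step 1 (c): ∅ (Q stuck)

c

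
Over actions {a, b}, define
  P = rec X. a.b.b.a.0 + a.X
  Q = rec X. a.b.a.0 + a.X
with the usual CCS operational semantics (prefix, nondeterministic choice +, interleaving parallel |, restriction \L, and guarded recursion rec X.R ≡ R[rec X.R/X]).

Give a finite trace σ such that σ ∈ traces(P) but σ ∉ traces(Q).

LTS(P): 5 reachable states
  s0 = rec X. a.b.b.a.0 + a.X ⊢ -a-> s0, -a-> s1
  s1 = b.b.a.0 ⊢ -b-> s2
  s2 = b.a.0 ⊢ -b-> s3
  s3 = a.0 ⊢ -a-> s4
  s4 = 0 ⊢ (no moves)
LTS(Q): 4 reachable states
  t0 = rec X. a.b.a.0 + a.X ⊢ -a-> t0, -a-> t1
  t1 = b.a.0 ⊢ -b-> t2
  t2 = a.0 ⊢ -a-> t3
  t3 = 0 ⊢ (no moves)
Run σ = ⟨abb⟩ on P: start {s0}
  after a @ step 1: {s0, s1}
  after b @ step 2: {s2}
  after b @ step 3: {s3}
  ✓ P
Run σ = ⟨abb⟩ on Q: start {t0}
  after a @ step 1: {t0, t1}
  after b @ step 2: {t2}
  after b @ step 3: ∅ (Q stuck)

abb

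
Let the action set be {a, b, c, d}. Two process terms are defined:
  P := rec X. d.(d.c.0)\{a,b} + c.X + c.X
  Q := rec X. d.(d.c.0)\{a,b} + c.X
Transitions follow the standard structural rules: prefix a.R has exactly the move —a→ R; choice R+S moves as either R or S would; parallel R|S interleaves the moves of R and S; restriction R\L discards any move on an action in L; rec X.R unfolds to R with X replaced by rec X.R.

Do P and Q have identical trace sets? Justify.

YES

Reachable graph of P (4 states):
  m0 = rec X. d.(d.c.0)\{a,b} + c.X + c.X | =c=> m0, =d=> m1
  m1 = (d.c.0)\{a,b} | =d=> m2
  m2 = (c.0)\{a,b} | =c=> m3
  m3 = 0\{a,b} | stopped
Reachable graph of Q (4 states):
  n0 = rec X. d.(d.c.0)\{a,b} + c.X | =c=> n0, =d=> n1
  n1 = (d.c.0)\{a,b} | =d=> n2
  n2 = (c.0)\{a,b} | =c=> n3
  n3 = 0\{a,b} | stopped
Partition-refinement fixed point:
  B0 = {m0, n0}
  B1 = {m1, n1}
  B2 = {m2, n2}
  B3 = {m3, n3}
m0 ∈ B0, n0 ∈ B0 → same block
Bisimilar ⇒ trace-equivalent.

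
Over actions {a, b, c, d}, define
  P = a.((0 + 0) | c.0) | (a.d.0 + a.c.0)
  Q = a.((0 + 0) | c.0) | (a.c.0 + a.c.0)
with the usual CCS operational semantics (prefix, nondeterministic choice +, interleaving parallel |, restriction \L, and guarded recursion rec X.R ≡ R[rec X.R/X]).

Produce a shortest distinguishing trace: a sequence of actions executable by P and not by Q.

ad

LTS(P): 12 reachable states
  p0 = a.((0 + 0) | c.0) | (a.d.0 + a.c.0) | ··a··> p1, ··a··> p2, ··a··> p3
  p1 = (0 + 0) | c.0 | (a.d.0 + a.c.0) | ··a··> p4, ··a··> p5, ··c··> p6
  p2 = a.((0 + 0) | c.0) | c.0 | ··a··> p4, ··c··> p7
  p3 = a.((0 + 0) | c.0) | d.0 | ··a··> p5, ··d··> p7
  p4 = (0 + 0) | c.0 | c.0 | ··c··> p8, ··c··> p9
  p5 = (0 + 0) | c.0 | d.0 | ··c··> p10, ··d··> p9
  p6 = (0 + 0) | 0 | (a.d.0 + a.c.0) | ··a··> p10, ··a··> p8
  p7 = a.((0 + 0) | c.0) | 0 | ··a··> p9
  p8 = (0 + 0) | 0 | c.0 | ··c··> p11
  p9 = (0 + 0) | c.0 | 0 | ··c··> p11
  p10 = (0 + 0) | 0 | d.0 | ··d··> p11
  p11 = (0 + 0) | 0 | 0 | ∅
LTS(Q): 9 reachable states
  q0 = a.((0 + 0) | c.0) | (a.c.0 + a.c.0) | ··a··> q1, ··a··> q2
  q1 = (0 + 0) | c.0 | (a.c.0 + a.c.0) | ··a··> q3, ··c··> q4
  q2 = a.((0 + 0) | c.0) | c.0 | ··a··> q3, ··c··> q5
  q3 = (0 + 0) | c.0 | c.0 | ··c··> q6, ··c··> q7
  q4 = (0 + 0) | 0 | (a.c.0 + a.c.0) | ··a··> q6
  q5 = a.((0 + 0) | c.0) | 0 | ··a··> q7
  q6 = (0 + 0) | 0 | c.0 | ··c··> q8
  q7 = (0 + 0) | c.0 | 0 | ··c··> q8
  q8 = (0 + 0) | 0 | 0 | ∅
Trace ⟨ad⟩ through P, begin at {p0}:
  after a @ step 1: {p1, p2, p3}
  after d @ step 2: {p7}
  P completes σ.
Trace ⟨ad⟩ through Q, begin at {q0}:
  after a @ step 1: {q1, q2}
  after d @ step 2: no successor for Q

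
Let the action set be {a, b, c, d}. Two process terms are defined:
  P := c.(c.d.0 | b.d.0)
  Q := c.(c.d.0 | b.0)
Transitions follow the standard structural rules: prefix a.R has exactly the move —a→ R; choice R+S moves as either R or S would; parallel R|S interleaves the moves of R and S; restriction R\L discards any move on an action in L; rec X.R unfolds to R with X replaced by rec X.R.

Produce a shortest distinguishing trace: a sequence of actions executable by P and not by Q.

cbd

P's transition system — 10 states:
  s0 = c.(c.d.0 | b.d.0) :: --c--▸ s1
  s1 = c.d.0 | b.d.0 :: --b--▸ s2, --c--▸ s3
  s2 = c.d.0 | d.0 :: --c--▸ s4, --d--▸ s5
  s3 = d.0 | b.d.0 :: --b--▸ s4, --d--▸ s6
  s4 = d.0 | d.0 :: --d--▸ s7, --d--▸ s8
  s5 = c.d.0 | 0 :: --c--▸ s8
  s6 = 0 | b.d.0 :: --b--▸ s7
  s7 = 0 | d.0 :: --d--▸ s9
  s8 = d.0 | 0 :: --d--▸ s9
  s9 = 0 | 0 :: (no moves)
Q's transition system — 7 states:
  t0 = c.(c.d.0 | b.0) :: --c--▸ t1
  t1 = c.d.0 | b.0 :: --b--▸ t2, --c--▸ t3
  t2 = c.d.0 | 0 :: --c--▸ t4
  t3 = d.0 | b.0 :: --b--▸ t4, --d--▸ t5
  t4 = d.0 | 0 :: --d--▸ t6
  t5 = 0 | b.0 :: --b--▸ t6
  t6 = 0 | 0 :: (no moves)
Executing cbd from P (initial set {s0}):
  after c @ step 1: {s1}
  after b @ step 2: {s2}
  after d @ step 3: {s5}
  — P admits the full trace.
Executing cbd from Q (initial set {t0}):
  after c @ step 1: {t1}
  after b @ step 2: {t2}
  after d @ step 3: no successor for Q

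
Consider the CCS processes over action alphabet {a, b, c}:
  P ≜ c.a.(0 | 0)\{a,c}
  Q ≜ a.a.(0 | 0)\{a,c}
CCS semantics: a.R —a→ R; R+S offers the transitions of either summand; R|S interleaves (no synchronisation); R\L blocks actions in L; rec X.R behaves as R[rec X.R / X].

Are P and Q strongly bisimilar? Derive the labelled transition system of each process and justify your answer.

P ≁ Q

Reachable graph of P (3 states):
  u0 = c.a.(0 | 0)\{a,c} has moves —c→ u1
  u1 = a.(0 | 0)\{a,c} has moves —a→ u2
  u2 = (0 | 0)\{a,c} has moves deadlocked
Reachable graph of Q (3 states):
  v0 = a.a.(0 | 0)\{a,c} has moves —a→ v1
  v1 = a.(0 | 0)\{a,c} has moves —a→ v2
  v2 = (0 | 0)\{a,c} has moves deadlocked
Partition-refinement fixed point:
  B0 = {u0}
  B1 = {u1, v1}
  B2 = {u2, v2}
  B3 = {v0}
u0 ∈ B0, v0 ∈ B3 → different blocks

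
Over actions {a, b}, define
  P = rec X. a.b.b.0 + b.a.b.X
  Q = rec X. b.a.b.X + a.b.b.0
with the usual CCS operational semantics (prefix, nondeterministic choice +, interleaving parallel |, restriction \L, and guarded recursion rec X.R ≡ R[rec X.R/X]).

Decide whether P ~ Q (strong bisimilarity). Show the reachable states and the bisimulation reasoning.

YES

P's transition system — 6 states:
  m0 = rec X. a.b.b.0 + b.a.b.X has moves =a=> m1, =b=> m2
  m1 = b.b.0 has moves =b=> m3
  m2 = a.b.(rec X. a.b.b.0 + b.a.b.X) has moves =a=> m4
  m3 = b.0 has moves =b=> m5
  m4 = b.(rec X. a.b.b.0 + b.a.b.X) has moves =b=> m0
  m5 = 0 has moves ∅
Q's transition system — 6 states:
  n0 = rec X. b.a.b.X + a.b.b.0 has moves =a=> n1, =b=> n2
  n1 = b.b.0 has moves =b=> n3
  n2 = a.b.(rec X. b.a.b.X + a.b.b.0) has moves =a=> n4
  n3 = b.0 has moves =b=> n5
  n4 = b.(rec X. b.a.b.X + a.b.b.0) has moves =b=> n0
  n5 = 0 has moves ∅
Partition-refinement fixed point:
  B0 = {m0, n0}
  B1 = {m1, n1}
  B2 = {m3, n3}
  B3 = {m5, n5}
  B4 = {m2, n2}
  B5 = {m4, n4}
m0 ∈ B0, n0 ∈ B0 → same block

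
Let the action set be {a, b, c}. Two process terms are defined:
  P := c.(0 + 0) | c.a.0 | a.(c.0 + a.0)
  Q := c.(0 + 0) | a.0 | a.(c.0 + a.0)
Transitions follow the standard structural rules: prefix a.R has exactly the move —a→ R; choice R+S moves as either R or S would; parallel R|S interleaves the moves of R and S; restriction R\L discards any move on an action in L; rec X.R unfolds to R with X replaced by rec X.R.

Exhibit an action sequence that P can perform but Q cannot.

cc

LTS(P): 18 reachable states
  s0 = c.(0 + 0) | c.a.0 | a.(c.0 + a.0) | —a→ s1, —c→ s2, —c→ s3
  s1 = c.(0 + 0) | c.a.0 | (c.0 + a.0) | —a→ s4, —c→ s4, —c→ s5, —c→ s6
  s2 = (0 + 0) | c.a.0 | a.(c.0 + a.0) | —a→ s5, —c→ s7
  s3 = c.(0 + 0) | a.0 | a.(c.0 + a.0) | —a→ s6, —a→ s8, —c→ s7
  s4 = c.(0 + 0) | c.a.0 | 0 | —c→ s10, —c→ s9
  s5 = (0 + 0) | c.a.0 | (c.0 + a.0) | —a→ s9, —c→ s11, —c→ s9
  s6 = c.(0 + 0) | a.0 | (c.0 + a.0) | —a→ s10, —a→ s12, —c→ s10, —c→ s11
  s7 = (0 + 0) | a.0 | a.(c.0 + a.0) | —a→ s11, —a→ s13
  s8 = c.(0 + 0) | 0 | a.(c.0 + a.0) | —a→ s12, —c→ s13
  s9 = (0 + 0) | c.a.0 | 0 | —c→ s14
  s10 = c.(0 + 0) | a.0 | 0 | —a→ s15, —c→ s14
  s11 = (0 + 0) | a.0 | (c.0 + a.0) | —a→ s14, —a→ s16, —c→ s14
  s12 = c.(0 + 0) | 0 | (c.0 + a.0) | —a→ s15, —c→ s15, —c→ s16
  s13 = (0 + 0) | 0 | a.(c.0 + a.0) | —a→ s16
  s14 = (0 + 0) | a.0 | 0 | —a→ s17
  s15 = c.(0 + 0) | 0 | 0 | —c→ s17
  s16 = (0 + 0) | 0 | (c.0 + a.0) | —a→ s17, —c→ s17
  s17 = (0 + 0) | 0 | 0 | stopped
LTS(Q): 12 reachable states
  t0 = c.(0 + 0) | a.0 | a.(c.0 + a.0) | —a→ t1, —a→ t2, —c→ t3
  t1 = c.(0 + 0) | 0 | a.(c.0 + a.0) | —a→ t4, —c→ t5
  t2 = c.(0 + 0) | a.0 | (c.0 + a.0) | —a→ t4, —a→ t6, —c→ t6, —c→ t7
  t3 = (0 + 0) | a.0 | a.(c.0 + a.0) | —a→ t5, —a→ t7
  t4 = c.(0 + 0) | 0 | (c.0 + a.0) | —a→ t8, —c→ t8, —c→ t9
  t5 = (0 + 0) | 0 | a.(c.0 + a.0) | —a→ t9
  t6 = c.(0 + 0) | a.0 | 0 | —a→ t8, —c→ t10
  t7 = (0 + 0) | a.0 | (c.0 + a.0) | —a→ t10, —a→ t9, —c→ t10
  t8 = c.(0 + 0) | 0 | 0 | —c→ t11
  t9 = (0 + 0) | 0 | (c.0 + a.0) | —a→ t11, —c→ t11
  t10 = (0 + 0) | a.0 | 0 | —a→ t11
  t11 = (0 + 0) | 0 | 0 | stopped
Trace ⟨cc⟩ through P, begin at {s0}:
  step 1 (c): {s2, s3}
  step 2 (c): {s7}
  ✓ P
Trace ⟨cc⟩ through Q, begin at {t0}:
  step 1 (c): {t3}
  step 2 (c): ∅  — Q cannot continue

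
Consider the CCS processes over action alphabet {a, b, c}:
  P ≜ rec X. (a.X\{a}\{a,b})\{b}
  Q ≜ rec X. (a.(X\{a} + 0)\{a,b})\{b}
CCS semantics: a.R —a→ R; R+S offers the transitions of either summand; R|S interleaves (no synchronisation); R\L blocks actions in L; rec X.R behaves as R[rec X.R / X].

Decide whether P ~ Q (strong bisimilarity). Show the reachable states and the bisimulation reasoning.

P's transition system — 2 states:
  m0 = rec X. (a.X\{a}\{a,b})\{b} → -a-> m1
  m1 = (rec X. (a.X\{a}\{a,b})\{b})\{a}\{a,b}\{b} → deadlocked
Q's transition system — 2 states:
  n0 = rec X. (a.(X\{a} + 0)\{a,b})\{b} → -a-> n1
  n1 = ((rec X. (a.(X\{a} + 0)\{a,b})\{b})\{a} + 0)\{a,b}\{b} → deadlocked
Coarsest stable partition (strong bisimilarity classes):
  B0 = {m0, n0}
  B1 = {m1, n1}
m0 ∈ B0, n0 ∈ B0 → same block

P ~ Q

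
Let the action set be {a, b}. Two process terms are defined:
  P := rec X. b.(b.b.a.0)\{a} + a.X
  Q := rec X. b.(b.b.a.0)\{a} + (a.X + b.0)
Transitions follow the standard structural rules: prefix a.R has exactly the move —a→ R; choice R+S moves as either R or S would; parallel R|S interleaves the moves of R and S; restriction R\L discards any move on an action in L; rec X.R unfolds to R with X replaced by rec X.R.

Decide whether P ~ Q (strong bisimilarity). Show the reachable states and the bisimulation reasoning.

not bisimilar

LTS(P): 4 reachable states
  u0 = rec X. b.(b.b.a.0)\{a} + a.X ⊢ —a→ u0, —b→ u1
  u1 = (b.b.a.0)\{a} ⊢ —b→ u2
  u2 = (b.a.0)\{a} ⊢ —b→ u3
  u3 = (a.0)\{a} ⊢ (no moves)
LTS(Q): 5 reachable states
  v0 = rec X. b.(b.b.a.0)\{a} + (a.X + b.0) ⊢ —a→ v0, —b→ v1, —b→ v2
  v1 = (b.b.a.0)\{a} ⊢ —b→ v3
  v2 = 0 ⊢ (no moves)
  v3 = (b.a.0)\{a} ⊢ —b→ v4
  v4 = (a.0)\{a} ⊢ (no moves)
Coarsest stable partition (strong bisimilarity classes):
  B0 = {u0}
  B1 = {u1, v1}
  B2 = {u2, v3}
  B3 = {u3, v2, v4}
  B4 = {v0}
u0 ∈ B0, v0 ∈ B4 → different blocks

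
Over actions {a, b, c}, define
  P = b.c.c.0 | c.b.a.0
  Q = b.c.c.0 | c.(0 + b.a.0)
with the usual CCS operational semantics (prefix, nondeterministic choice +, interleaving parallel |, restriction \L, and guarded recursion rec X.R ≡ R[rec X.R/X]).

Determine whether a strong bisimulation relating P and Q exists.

YES

LTS(P): 16 reachable states
  p0 = b.c.c.0 | c.b.a.0 :: ··b··> p1, ··c··> p2
  p1 = c.c.0 | c.b.a.0 :: ··c··> p3, ··c··> p4
  p2 = b.c.c.0 | b.a.0 :: ··b··> p4, ··b··> p5
  p3 = c.0 | c.b.a.0 :: ··c··> p6, ··c··> p7
  p4 = c.c.0 | b.a.0 :: ··b··> p8, ··c··> p7
  p5 = b.c.c.0 | a.0 :: ··a··> p9, ··b··> p8
  p6 = 0 | c.b.a.0 :: ··c··> p10
  p7 = c.0 | b.a.0 :: ··b··> p11, ··c··> p10
  p8 = c.c.0 | a.0 :: ··a··> p12, ··c··> p11
  p9 = b.c.c.0 | 0 :: ··b··> p12
  p10 = 0 | b.a.0 :: ··b··> p13
  p11 = c.0 | a.0 :: ··a··> p14, ··c··> p13
  p12 = c.c.0 | 0 :: ··c··> p14
  p13 = 0 | a.0 :: ··a··> p15
  p14 = c.0 | 0 :: ··c··> p15
  p15 = 0 | 0 :: ·
LTS(Q): 16 reachable states
  q0 = b.c.c.0 | c.(0 + b.a.0) :: ··b··> q1, ··c··> q2
  q1 = c.c.0 | c.(0 + b.a.0) :: ··c··> q3, ··c··> q4
  q2 = b.c.c.0 | (0 + b.a.0) :: ··b··> q4, ··b··> q5
  q3 = c.0 | c.(0 + b.a.0) :: ··c··> q6, ··c··> q7
  q4 = c.c.0 | (0 + b.a.0) :: ··b··> q8, ··c··> q7
  q5 = b.c.c.0 | a.0 :: ··a··> q9, ··b··> q8
  q6 = 0 | c.(0 + b.a.0) :: ··c··> q10
  q7 = c.0 | (0 + b.a.0) :: ··b··> q11, ··c··> q10
  q8 = c.c.0 | a.0 :: ··a··> q12, ··c··> q11
  q9 = b.c.c.0 | 0 :: ··b··> q12
  q10 = 0 | (0 + b.a.0) :: ··b··> q13
  q11 = c.0 | a.0 :: ··a··> q14, ··c··> q13
  q12 = c.c.0 | 0 :: ··c··> q14
  q13 = 0 | a.0 :: ··a··> q15
  q14 = c.0 | 0 :: ··c··> q15
  q15 = 0 | 0 :: ·
Coarsest stable partition (strong bisimilarity classes):
  B0 = {p0, q0}
  B1 = {p2, q2}
  B2 = {p4, q4}
  B3 = {p7, q7}
  B4 = {p11, q11}
  B5 = {p14, q14}
  B6 = {p15, q15}
  B7 = {p13, q13}
  B8 = {p10, q10}
  B9 = {p8, q8}
  B10 = {p12, q12}
  B11 = {p5, q5}
  B12 = {p9, q9}
  B13 = {p1, q1}
  B14 = {p3, q3}
  B15 = {p6, q6}
p0 ∈ B0, q0 ∈ B0 → same block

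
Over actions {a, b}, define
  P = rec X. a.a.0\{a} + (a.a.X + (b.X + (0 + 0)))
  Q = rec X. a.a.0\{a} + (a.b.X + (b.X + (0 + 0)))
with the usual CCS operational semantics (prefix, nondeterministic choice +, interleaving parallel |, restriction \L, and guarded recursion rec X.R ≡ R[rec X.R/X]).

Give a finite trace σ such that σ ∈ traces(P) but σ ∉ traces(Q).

aaa

P's transition system — 4 states:
  p0 = rec X. a.a.0\{a} + (a.a.X + (b.X + (0 + 0))) → =a=> p1, =a=> p2, =b=> p0
  p1 = a.(rec X. a.a.0\{a} + (a.a.X + (b.X + (0 + 0)))) → =a=> p0
  p2 = a.0\{a} → =a=> p3
  p3 = 0\{a} → deadlocked
Q's transition system — 4 states:
  q0 = rec X. a.a.0\{a} + (a.b.X + (b.X + (0 + 0))) → =a=> q1, =a=> q2, =b=> q0
  q1 = a.0\{a} → =a=> q3
  q2 = b.(rec X. a.a.0\{a} + (a.b.X + (b.X + (0 + 0)))) → =b=> q0
  q3 = 0\{a} → deadlocked
Trace ⟨aaa⟩ through P, begin at {p0}:
  after a @ step 1: {p1, p2}
  after a @ step 2: {p0, p3}
  after a @ step 3: {p1, p2}
  ✓ P
Trace ⟨aaa⟩ through Q, begin at {q0}:
  after a @ step 1: {q1, q2}
  after a @ step 2: {q3}
  after a @ step 3: ∅ (Q stuck)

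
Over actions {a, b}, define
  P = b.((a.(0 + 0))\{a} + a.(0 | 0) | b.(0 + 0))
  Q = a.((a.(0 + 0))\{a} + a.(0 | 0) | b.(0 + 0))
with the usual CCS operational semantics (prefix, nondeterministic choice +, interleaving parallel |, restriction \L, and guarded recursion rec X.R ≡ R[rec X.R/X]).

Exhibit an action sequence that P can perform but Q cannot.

b

LTS(P): 5 reachable states
  u0 = b.((a.(0 + 0))\{a} + a.(0 | 0) | b.(0 + 0)) :: =b=> u1
  u1 = (a.(0 + 0))\{a} + a.(0 | 0) | b.(0 + 0) :: =a=> u2, =b=> u3
  u2 = 0 | 0 | b.(0 + 0) :: =b=> u4
  u3 = a.(0 | 0) | (0 + 0) :: =a=> u4
  u4 = 0 | 0 | (0 + 0) :: deadlocked
LTS(Q): 5 reachable states
  v0 = a.((a.(0 + 0))\{a} + a.(0 | 0) | b.(0 + 0)) :: =a=> v1
  v1 = (a.(0 + 0))\{a} + a.(0 | 0) | b.(0 + 0) :: =a=> v2, =b=> v3
  v2 = 0 | 0 | b.(0 + 0) :: =b=> v4
  v3 = a.(0 | 0) | (0 + 0) :: =a=> v4
  v4 = 0 | 0 | (0 + 0) :: deadlocked
Trace ⟨b⟩ through P, begin at {u0}:
  [1] b ⇒ {u1}
  P completes σ.
Trace ⟨b⟩ through Q, begin at {v0}:
  [1] b ⇒ ∅ (Q stuck)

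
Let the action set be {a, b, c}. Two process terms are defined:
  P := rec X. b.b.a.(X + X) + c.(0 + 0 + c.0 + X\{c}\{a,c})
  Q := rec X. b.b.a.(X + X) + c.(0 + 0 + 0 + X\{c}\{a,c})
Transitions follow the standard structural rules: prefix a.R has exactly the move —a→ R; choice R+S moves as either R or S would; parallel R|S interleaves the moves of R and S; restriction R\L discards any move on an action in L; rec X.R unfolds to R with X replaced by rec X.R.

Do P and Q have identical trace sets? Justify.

NO — witness ⟨cc⟩

LTS(P): 8 reachable states
  m0 = rec X. b.b.a.(X + X) + c.(0 + 0 + c.0 + X\{c}\{a,c}) | —b→ m1, —c→ m2
  m1 = b.a.((rec X. b.b.a.(X + X) + c.(0 + 0 + c.0 + X\{c}\{a,c})) + (rec X. b.b.a.(X + X) + c.(0 + 0 + c.0 + X\{c}\{a,c}))) | —b→ m3
  m2 = 0 + 0 + c.0 + (rec X. b.b.a.(X + X) + c.(0 + 0 + c.0 + X\{c}\{a,c}))\{c}\{a,c} | —b→ m4, —c→ m5
  m3 = a.((rec X. b.b.a.(X + X) + c.(0 + 0 + c.0 + X\{c}\{a,c})) + (rec X. b.b.a.(X + X) + c.(0 + 0 + c.0 + X\{c}\{a,c}))) | —a→ m6
  m4 = (b.a.((rec X. b.b.a.(X + X) + c.(0 + 0 + c.0 + X\{c}\{a,c})) + (rec X. b.b.a.(X + X) + c.(0 + 0 + c.0 + X\{c}\{a,c}))))\{c}\{a,c} | —b→ m7
  m5 = 0 | ·
  m6 = (rec X. b.b.a.(X + X) + c.(0 + 0 + c.0 + X\{c}\{a,c})) + (rec X. b.b.a.(X + X) + c.(0 + 0 + c.0 + X\{c}\{a,c})) | —b→ m1, —c→ m2
  m7 = (a.((rec X. b.b.a.(X + X) + c.(0 + 0 + c.0 + X\{c}\{a,c})) + (rec X. b.b.a.(X + X) + c.(0 + 0 + c.0 + X\{c}\{a,c}))))\{c}\{a,c} | ·
LTS(Q): 7 reachable states
  n0 = rec X. b.b.a.(X + X) + c.(0 + 0 + 0 + X\{c}\{a,c}) | —b→ n1, —c→ n2
  n1 = b.a.((rec X. b.b.a.(X + X) + c.(0 + 0 + 0 + X\{c}\{a,c})) + (rec X. b.b.a.(X + X) + c.(0 + 0 + 0 + X\{c}\{a,c}))) | —b→ n3
  n2 = 0 + 0 + 0 + (rec X. b.b.a.(X + X) + c.(0 + 0 + 0 + X\{c}\{a,c}))\{c}\{a,c} | —b→ n4
  n3 = a.((rec X. b.b.a.(X + X) + c.(0 + 0 + 0 + X\{c}\{a,c})) + (rec X. b.b.a.(X + X) + c.(0 + 0 + 0 + X\{c}\{a,c}))) | —a→ n5
  n4 = (b.a.((rec X. b.b.a.(X + X) + c.(0 + 0 + 0 + X\{c}\{a,c})) + (rec X. b.b.a.(X + X) + c.(0 + 0 + 0 + X\{c}\{a,c}))))\{c}\{a,c} | —b→ n6
  n5 = (rec X. b.b.a.(X + X) + c.(0 + 0 + 0 + X\{c}\{a,c})) + (rec X. b.b.a.(X + X) + c.(0 + 0 + 0 + X\{c}\{a,c})) | —b→ n1, —c→ n2
  n6 = (a.((rec X. b.b.a.(X + X) + c.(0 + 0 + 0 + X\{c}\{a,c})) + (rec X. b.b.a.(X + X) + c.(0 + 0 + 0 + X\{c}\{a,c}))))\{c}\{a,c} | ·
Run σ = ⟨cc⟩ on P: start {m0}
  [1] c ⇒ {m2}
  [2] c ⇒ {m5}
  — P admits the full trace.
Run σ = ⟨cc⟩ on Q: start {n0}
  [1] c ⇒ {n2}
  [2] c ⇒ ∅ (Q stuck)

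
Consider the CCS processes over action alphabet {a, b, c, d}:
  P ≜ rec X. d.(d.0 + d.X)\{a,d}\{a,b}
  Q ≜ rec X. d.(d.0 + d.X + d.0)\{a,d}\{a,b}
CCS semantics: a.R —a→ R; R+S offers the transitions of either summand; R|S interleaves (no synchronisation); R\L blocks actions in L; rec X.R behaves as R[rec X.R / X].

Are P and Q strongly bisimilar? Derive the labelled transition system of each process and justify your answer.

P ~ Q

LTS(P): 2 reachable states
  s0 = rec X. d.(d.0 + d.X)\{a,d}\{a,b} :: =d=> s1
  s1 = (d.0 + d.(rec X. d.(d.0 + d.X)\{a,d}\{a,b}))\{a,d}\{a,b} :: ∅
LTS(Q): 2 reachable states
  t0 = rec X. d.(d.0 + d.X + d.0)\{a,d}\{a,b} :: =d=> t1
  t1 = (d.0 + d.(rec X. d.(d.0 + d.X + d.0)\{a,d}\{a,b}) + d.0)\{a,d}\{a,b} :: ∅
Bisimilarity quotient blocks:
  B0 = {s0, t0}
  B1 = {s1, t1}
s0 ∈ B0, t0 ∈ B0 → same block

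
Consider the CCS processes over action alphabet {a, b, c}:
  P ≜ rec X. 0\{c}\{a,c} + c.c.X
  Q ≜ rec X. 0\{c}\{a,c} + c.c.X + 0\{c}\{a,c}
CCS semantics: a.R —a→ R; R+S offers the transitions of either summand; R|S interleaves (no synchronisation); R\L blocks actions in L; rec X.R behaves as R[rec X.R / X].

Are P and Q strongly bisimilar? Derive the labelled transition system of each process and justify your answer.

bisimilar

LTS(P): 2 reachable states
  p0 = rec X. 0\{c}\{a,c} + c.c.X → —c→ p1
  p1 = c.(rec X. 0\{c}\{a,c} + c.c.X) → —c→ p0
LTS(Q): 2 reachable states
  q0 = rec X. 0\{c}\{a,c} + c.c.X + 0\{c}\{a,c} → —c→ q1
  q1 = c.(rec X. 0\{c}\{a,c} + c.c.X + 0\{c}\{a,c}) → —c→ q0
Partition-refinement fixed point:
  B0 = {p0, p1, q0, q1}
p0 ∈ B0, q0 ∈ B0 → same block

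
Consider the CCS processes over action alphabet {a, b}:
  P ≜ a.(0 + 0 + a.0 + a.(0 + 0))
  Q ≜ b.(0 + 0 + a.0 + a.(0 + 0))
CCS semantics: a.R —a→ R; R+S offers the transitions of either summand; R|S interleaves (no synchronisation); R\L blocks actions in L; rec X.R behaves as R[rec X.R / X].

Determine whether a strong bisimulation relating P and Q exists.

LTS(P): 4 reachable states
  s0 = a.(0 + 0 + a.0 + a.(0 + 0)) has moves -a-> s1
  s1 = 0 + 0 + a.0 + a.(0 + 0) has moves -a-> s2, -a-> s3
  s2 = 0 has moves ·
  s3 = 0 + 0 has moves ·
LTS(Q): 4 reachable states
  t0 = b.(0 + 0 + a.0 + a.(0 + 0)) has moves -b-> t1
  t1 = 0 + 0 + a.0 + a.(0 + 0) has moves -a-> t2, -a-> t3
  t2 = 0 has moves ·
  t3 = 0 + 0 has moves ·
Partition-refinement fixed point:
  B0 = {s0}
  B1 = {s1, t1}
  B2 = {s2, s3, t2, t3}
  B3 = {t0}
s0 ∈ B0, t0 ∈ B3 → different blocks

P ≁ Q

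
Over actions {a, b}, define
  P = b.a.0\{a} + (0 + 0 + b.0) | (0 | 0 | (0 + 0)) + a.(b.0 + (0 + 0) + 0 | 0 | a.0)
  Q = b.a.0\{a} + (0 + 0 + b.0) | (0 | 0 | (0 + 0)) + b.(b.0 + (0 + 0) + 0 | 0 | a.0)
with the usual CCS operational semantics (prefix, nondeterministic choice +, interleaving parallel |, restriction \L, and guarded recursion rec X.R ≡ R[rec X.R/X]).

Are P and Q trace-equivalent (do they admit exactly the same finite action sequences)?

NO — witness ⟨a⟩

P's transition system — 7 states:
  u0 = b.a.0\{a} + (0 + 0 + b.0) | (0 | 0 | (0 + 0)) + a.(b.0 + (0 + 0) + 0 | 0 | a.0) has moves -a-> u1, -b-> u2, -b-> u3
  u1 = b.0 + (0 + 0) + 0 | 0 | a.0 has moves -a-> u4, -b-> u5
  u2 = 0 | (0 | 0 | (0 + 0)) has moves ·
  u3 = a.0\{a} has moves -a-> u6
  u4 = 0 | 0 | 0 has moves ·
  u5 = 0 has moves ·
  u6 = 0\{a} has moves ·
Q's transition system — 7 states:
  v0 = b.a.0\{a} + (0 + 0 + b.0) | (0 | 0 | (0 + 0)) + b.(b.0 + (0 + 0) + 0 | 0 | a.0) has moves -b-> v1, -b-> v2, -b-> v3
  v1 = 0 | (0 | 0 | (0 + 0)) has moves ·
  v2 = a.0\{a} has moves -a-> v4
  v3 = b.0 + (0 + 0) + 0 | 0 | a.0 has moves -a-> v5, -b-> v6
  v4 = 0\{a} has moves ·
  v5 = 0 | 0 | 0 has moves ·
  v6 = 0 has moves ·
Trace ⟨a⟩ through P, begin at {u0}:
  [1] a ⇒ {u1}
  P completes σ.
Trace ⟨a⟩ through Q, begin at {v0}:
  [1] a ⇒ ∅ (Q stuck)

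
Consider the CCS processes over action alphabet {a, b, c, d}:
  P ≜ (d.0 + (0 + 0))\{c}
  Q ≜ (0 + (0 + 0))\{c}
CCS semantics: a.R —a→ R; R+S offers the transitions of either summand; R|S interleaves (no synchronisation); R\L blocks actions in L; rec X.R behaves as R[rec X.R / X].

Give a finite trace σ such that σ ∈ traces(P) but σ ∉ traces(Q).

d

LTS(P): 2 reachable states
  s0 = (d.0 + (0 + 0))\{c} ⊢ --d--▸ s1
  s1 = 0\{c} ⊢ (no moves)
LTS(Q): 1 reachable states
  t0 = (0 + (0 + 0))\{c} ⊢ (no moves)
Trace ⟨d⟩ through P, begin at {s0}:
  step 1 (d): {s1}
  P completes σ.
Trace ⟨d⟩ through Q, begin at {t0}:
  step 1 (d): ∅ (Q stuck)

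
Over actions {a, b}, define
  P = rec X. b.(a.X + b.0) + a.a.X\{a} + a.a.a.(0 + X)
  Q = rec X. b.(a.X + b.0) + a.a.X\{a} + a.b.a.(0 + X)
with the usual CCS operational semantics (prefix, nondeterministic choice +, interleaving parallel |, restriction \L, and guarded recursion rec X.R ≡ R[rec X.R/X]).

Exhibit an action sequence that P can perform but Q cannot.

Reachable graph of P (10 states):
  p0 = rec X. b.(a.X + b.0) + a.a.X\{a} + a.a.a.(0 + X) | —a→ p1, —a→ p2, —b→ p3
  p1 = a.(rec X. b.(a.X + b.0) + a.a.X\{a} + a.a.a.(0 + X))\{a} | —a→ p4
  p2 = a.a.(0 + (rec X. b.(a.X + b.0) + a.a.X\{a} + a.a.a.(0 + X))) | —a→ p5
  p3 = a.(rec X. b.(a.X + b.0) + a.a.X\{a} + a.a.a.(0 + X)) + b.0 | —a→ p0, —b→ p6
  p4 = (rec X. b.(a.X + b.0) + a.a.X\{a} + a.a.a.(0 + X))\{a} | —b→ p7
  p5 = a.(0 + (rec X. b.(a.X + b.0) + a.a.X\{a} + a.a.a.(0 + X))) | —a→ p8
  p6 = 0 | (no moves)
  p7 = (a.(rec X. b.(a.X + b.0) + a.a.X\{a} + a.a.a.(0 + X)) + b.0)\{a} | —b→ p9
  p8 = 0 + (rec X. b.(a.X + b.0) + a.a.X\{a} + a.a.a.(0 + X)) | —a→ p1, —a→ p2, —b→ p3
  p9 = 0\{a} | (no moves)
Reachable graph of Q (10 states):
  q0 = rec X. b.(a.X + b.0) + a.a.X\{a} + a.b.a.(0 + X) | —a→ q1, —a→ q2, —b→ q3
  q1 = a.(rec X. b.(a.X + b.0) + a.a.X\{a} + a.b.a.(0 + X))\{a} | —a→ q4
  q2 = b.a.(0 + (rec X. b.(a.X + b.0) + a.a.X\{a} + a.b.a.(0 + X))) | —b→ q5
  q3 = a.(rec X. b.(a.X + b.0) + a.a.X\{a} + a.b.a.(0 + X)) + b.0 | —a→ q0, —b→ q6
  q4 = (rec X. b.(a.X + b.0) + a.a.X\{a} + a.b.a.(0 + X))\{a} | —b→ q7
  q5 = a.(0 + (rec X. b.(a.X + b.0) + a.a.X\{a} + a.b.a.(0 + X))) | —a→ q8
  q6 = 0 | (no moves)
  q7 = (a.(rec X. b.(a.X + b.0) + a.a.X\{a} + a.b.a.(0 + X)) + b.0)\{a} | —b→ q9
  q8 = 0 + (rec X. b.(a.X + b.0) + a.a.X\{a} + a.b.a.(0 + X)) | —a→ q1, —a→ q2, —b→ q3
  q9 = 0\{a} | (no moves)
Trace ⟨aaa⟩ through P, begin at {p0}:
  [1] a ⇒ {p1, p2}
  [2] a ⇒ {p4, p5}
  [3] a ⇒ {p8}
  — P admits the full trace.
Trace ⟨aaa⟩ through Q, begin at {q0}:
  [1] a ⇒ {q1, q2}
  [2] a ⇒ {q4}
  [3] a ⇒ ∅ (Q stuck)

aaa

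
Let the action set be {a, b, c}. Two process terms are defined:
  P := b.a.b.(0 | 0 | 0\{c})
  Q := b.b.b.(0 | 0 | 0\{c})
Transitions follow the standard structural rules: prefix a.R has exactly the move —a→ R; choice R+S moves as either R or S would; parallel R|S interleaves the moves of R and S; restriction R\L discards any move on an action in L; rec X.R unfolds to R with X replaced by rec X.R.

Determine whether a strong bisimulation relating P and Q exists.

P ≁ Q

P's transition system — 4 states:
  m0 = b.a.b.(0 | 0 | 0\{c}) | ··b··> m1
  m1 = a.b.(0 | 0 | 0\{c}) | ··a··> m2
  m2 = b.(0 | 0 | 0\{c}) | ··b··> m3
  m3 = 0 | 0 | 0\{c} | ∅
Q's transition system — 4 states:
  n0 = b.b.b.(0 | 0 | 0\{c}) | ··b··> n1
  n1 = b.b.(0 | 0 | 0\{c}) | ··b··> n2
  n2 = b.(0 | 0 | 0\{c}) | ··b··> n3
  n3 = 0 | 0 | 0\{c} | ∅
Coarsest stable partition (strong bisimilarity classes):
  B0 = {m0}
  B1 = {m1}
  B2 = {m2, n2}
  B3 = {m3, n3}
  B4 = {n0}
  B5 = {n1}
m0 ∈ B0, n0 ∈ B4 → different blocks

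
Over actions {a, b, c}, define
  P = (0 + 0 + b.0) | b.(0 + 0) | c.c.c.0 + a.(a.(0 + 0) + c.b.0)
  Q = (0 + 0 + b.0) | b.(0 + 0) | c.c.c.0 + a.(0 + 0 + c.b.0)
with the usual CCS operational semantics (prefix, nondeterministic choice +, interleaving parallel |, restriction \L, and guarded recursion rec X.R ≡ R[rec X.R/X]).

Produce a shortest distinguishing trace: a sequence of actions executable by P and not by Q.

P's transition system — 20 states:
  m0 = (0 + 0 + b.0) | b.(0 + 0) | c.c.c.0 + a.(a.(0 + 0) + c.b.0) has moves --a--▸ m1, --b--▸ m2, --b--▸ m3, --c--▸ m4
  m1 = a.(0 + 0) + c.b.0 has moves --a--▸ m5, --c--▸ m6
  m2 = (0 + 0 + b.0) | (0 + 0) | c.c.c.0 has moves --b--▸ m7, --c--▸ m8
  m3 = 0 | b.(0 + 0) | c.c.c.0 has moves --b--▸ m7, --c--▸ m9
  m4 = (0 + 0 + b.0) | b.(0 + 0) | c.c.0 has moves --b--▸ m8, --b--▸ m9, --c--▸ m10
  m5 = 0 + 0 has moves stopped
  m6 = b.0 has moves --b--▸ m11
  m7 = 0 | (0 + 0) | c.c.c.0 has moves --c--▸ m12
  m8 = (0 + 0 + b.0) | (0 + 0) | c.c.0 has moves --b--▸ m12, --c--▸ m13
  m9 = 0 | b.(0 + 0) | c.c.0 has moves --b--▸ m12, --c--▸ m14
  m10 = (0 + 0 + b.0) | b.(0 + 0) | c.0 has moves --b--▸ m13, --b--▸ m14, --c--▸ m15
  m11 = 0 has moves stopped
  m12 = 0 | (0 + 0) | c.c.0 has moves --c--▸ m16
  m13 = (0 + 0 + b.0) | (0 + 0) | c.0 has moves --b--▸ m16, --c--▸ m17
  m14 = 0 | b.(0 + 0) | c.0 has moves --b--▸ m16, --c--▸ m18
  m15 = (0 + 0 + b.0) | b.(0 + 0) | 0 has moves --b--▸ m17, --b--▸ m18
  m16 = 0 | (0 + 0) | c.0 has moves --c--▸ m19
  m17 = (0 + 0 + b.0) | (0 + 0) | 0 has moves --b--▸ m19
  m18 = 0 | b.(0 + 0) | 0 has moves --b--▸ m19
  m19 = 0 | (0 + 0) | 0 has moves stopped
Q's transition system — 19 states:
  n0 = (0 + 0 + b.0) | b.(0 + 0) | c.c.c.0 + a.(0 + 0 + c.b.0) has moves --a--▸ n1, --b--▸ n2, --b--▸ n3, --c--▸ n4
  n1 = 0 + 0 + c.b.0 has moves --c--▸ n5
  n2 = (0 + 0 + b.0) | (0 + 0) | c.c.c.0 has moves --b--▸ n6, --c--▸ n7
  n3 = 0 | b.(0 + 0) | c.c.c.0 has moves --b--▸ n6, --c--▸ n8
  n4 = (0 + 0 + b.0) | b.(0 + 0) | c.c.0 has moves --b--▸ n7, --b--▸ n8, --c--▸ n9
  n5 = b.0 has moves --b--▸ n10
  n6 = 0 | (0 + 0) | c.c.c.0 has moves --c--▸ n11
  n7 = (0 + 0 + b.0) | (0 + 0) | c.c.0 has moves --b--▸ n11, --c--▸ n12
  n8 = 0 | b.(0 + 0) | c.c.0 has moves --b--▸ n11, --c--▸ n13
  n9 = (0 + 0 + b.0) | b.(0 + 0) | c.0 has moves --b--▸ n12, --b--▸ n13, --c--▸ n14
  n10 = 0 has moves stopped
  n11 = 0 | (0 + 0) | c.c.0 has moves --c--▸ n15
  n12 = (0 + 0 + b.0) | (0 + 0) | c.0 has moves --b--▸ n15, --c--▸ n16
  n13 = 0 | b.(0 + 0) | c.0 has moves --b--▸ n15, --c--▸ n17
  n14 = (0 + 0 + b.0) | b.(0 + 0) | 0 has moves --b--▸ n16, --b--▸ n17
  n15 = 0 | (0 + 0) | c.0 has moves --c--▸ n18
  n16 = (0 + 0 + b.0) | (0 + 0) | 0 has moves --b--▸ n18
  n17 = 0 | b.(0 + 0) | 0 has moves --b--▸ n18
  n18 = 0 | (0 + 0) | 0 has moves stopped
Executing aa from P (initial set {m0}):
  [1] a ⇒ {m1}
  [2] a ⇒ {m5}
  ✓ P
Executing aa from Q (initial set {n0}):
  [1] a ⇒ {n1}
  [2] a ⇒ ∅ (Q stuck)

aa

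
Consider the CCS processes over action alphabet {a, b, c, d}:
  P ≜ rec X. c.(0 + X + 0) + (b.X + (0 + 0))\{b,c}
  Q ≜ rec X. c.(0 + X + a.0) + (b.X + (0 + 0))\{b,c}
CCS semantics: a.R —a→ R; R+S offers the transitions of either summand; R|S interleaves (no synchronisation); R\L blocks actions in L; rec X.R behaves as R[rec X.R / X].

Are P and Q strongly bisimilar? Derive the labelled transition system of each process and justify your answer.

LTS(P): 2 reachable states
  m0 = rec X. c.(0 + X + 0) + (b.X + (0 + 0))\{b,c} has moves —c→ m1
  m1 = 0 + (rec X. c.(0 + X + 0) + (b.X + (0 + 0))\{b,c}) + 0 has moves —c→ m1
LTS(Q): 3 reachable states
  n0 = rec X. c.(0 + X + a.0) + (b.X + (0 + 0))\{b,c} has moves —c→ n1
  n1 = 0 + (rec X. c.(0 + X + a.0) + (b.X + (0 + 0))\{b,c}) + a.0 has moves —a→ n2, —c→ n1
  n2 = 0 has moves stopped
Partition-refinement fixed point:
  B0 = {m0, m1}
  B1 = {n0}
  B2 = {n1}
  B3 = {n2}
m0 ∈ B0, n0 ∈ B1 → different blocks

NO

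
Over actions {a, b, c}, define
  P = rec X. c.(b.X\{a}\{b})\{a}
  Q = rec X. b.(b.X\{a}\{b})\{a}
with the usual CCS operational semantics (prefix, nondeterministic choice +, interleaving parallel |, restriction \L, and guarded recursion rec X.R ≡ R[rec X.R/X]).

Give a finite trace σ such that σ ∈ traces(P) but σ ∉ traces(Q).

c

LTS(P): 4 reachable states
  s0 = rec X. c.(b.X\{a}\{b})\{a} → --c--▸ s1
  s1 = (b.(rec X. c.(b.X\{a}\{b})\{a})\{a}\{b})\{a} → --b--▸ s2
  s2 = (rec X. c.(b.X\{a}\{b})\{a})\{a}\{b}\{a} → --c--▸ s3
  s3 = (b.(rec X. c.(b.X\{a}\{b})\{a})\{a}\{b})\{a}\{a}\{b}\{a} → ∅
LTS(Q): 3 reachable states
  t0 = rec X. b.(b.X\{a}\{b})\{a} → --b--▸ t1
  t1 = (b.(rec X. b.(b.X\{a}\{b})\{a})\{a}\{b})\{a} → --b--▸ t2
  t2 = (rec X. b.(b.X\{a}\{b})\{a})\{a}\{b}\{a} → ∅
Executing c from P (initial set {s0}):
  after c @ step 1: {s1}
  P completes σ.
Executing c from Q (initial set {t0}):
  after c @ step 1: ∅ (Q stuck)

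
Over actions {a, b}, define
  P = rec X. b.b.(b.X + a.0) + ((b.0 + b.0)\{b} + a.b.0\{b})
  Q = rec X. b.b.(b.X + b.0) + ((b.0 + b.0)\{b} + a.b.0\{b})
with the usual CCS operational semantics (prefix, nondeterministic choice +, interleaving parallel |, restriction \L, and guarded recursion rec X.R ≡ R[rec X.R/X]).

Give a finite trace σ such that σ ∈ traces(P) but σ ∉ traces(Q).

bba

LTS(P): 6 reachable states
  s0 = rec X. b.b.(b.X + a.0) + ((b.0 + b.0)\{b} + a.b.0\{b}) ⊢ —a→ s1, —b→ s2
  s1 = b.0\{b} ⊢ —b→ s3
  s2 = b.(b.(rec X. b.b.(b.X + a.0) + ((b.0 + b.0)\{b} + a.b.0\{b})) + a.0) ⊢ —b→ s4
  s3 = 0\{b} ⊢ ·
  s4 = b.(rec X. b.b.(b.X + a.0) + ((b.0 + b.0)\{b} + a.b.0\{b})) + a.0 ⊢ —a→ s5, —b→ s0
  s5 = 0 ⊢ ·
LTS(Q): 6 reachable states
  t0 = rec X. b.b.(b.X + b.0) + ((b.0 + b.0)\{b} + a.b.0\{b}) ⊢ —a→ t1, —b→ t2
  t1 = b.0\{b} ⊢ —b→ t3
  t2 = b.(b.(rec X. b.b.(b.X + b.0) + ((b.0 + b.0)\{b} + a.b.0\{b})) + b.0) ⊢ —b→ t4
  t3 = 0\{b} ⊢ ·
  t4 = b.(rec X. b.b.(b.X + b.0) + ((b.0 + b.0)\{b} + a.b.0\{b})) + b.0 ⊢ —b→ t0, —b→ t5
  t5 = 0 ⊢ ·
Run σ = ⟨bba⟩ on P: start {s0}
  step 1 (b): {s2}
  step 2 (b): {s4}
  step 3 (a): {s5}
  P completes σ.
Run σ = ⟨bba⟩ on Q: start {t0}
  step 1 (b): {t2}
  step 2 (b): {t4}
  step 3 (a): ∅  — Q cannot continue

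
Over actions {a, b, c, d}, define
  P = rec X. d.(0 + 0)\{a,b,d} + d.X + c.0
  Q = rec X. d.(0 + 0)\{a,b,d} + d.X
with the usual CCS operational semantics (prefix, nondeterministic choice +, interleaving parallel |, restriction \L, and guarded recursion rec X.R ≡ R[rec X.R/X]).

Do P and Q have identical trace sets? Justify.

traces(P) ≠ traces(Q) — witness ⟨c⟩

LTS(P): 3 reachable states
  u0 = rec X. d.(0 + 0)\{a,b,d} + d.X + c.0 → --c--▸ u1, --d--▸ u0, --d--▸ u2
  u1 = 0 → ∅
  u2 = (0 + 0)\{a,b,d} → ∅
LTS(Q): 2 reachable states
  v0 = rec X. d.(0 + 0)\{a,b,d} + d.X → --d--▸ v0, --d--▸ v1
  v1 = (0 + 0)\{a,b,d} → ∅
Trace ⟨c⟩ through P, begin at {u0}:
  after c @ step 1: {u1}
  — P admits the full trace.
Trace ⟨c⟩ through Q, begin at {v0}:
  after c @ step 1: ∅ (Q stuck)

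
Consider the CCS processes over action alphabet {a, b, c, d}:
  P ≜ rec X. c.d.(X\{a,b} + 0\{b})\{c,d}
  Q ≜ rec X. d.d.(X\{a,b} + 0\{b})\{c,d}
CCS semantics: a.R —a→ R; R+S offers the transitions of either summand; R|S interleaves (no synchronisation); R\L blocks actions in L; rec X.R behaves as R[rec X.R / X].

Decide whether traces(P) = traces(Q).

LTS(P): 3 reachable states
  m0 = rec X. c.d.(X\{a,b} + 0\{b})\{c,d} :: --c--▸ m1
  m1 = d.((rec X. c.d.(X\{a,b} + 0\{b})\{c,d})\{a,b} + 0\{b})\{c,d} :: --d--▸ m2
  m2 = ((rec X. c.d.(X\{a,b} + 0\{b})\{c,d})\{a,b} + 0\{b})\{c,d} :: stopped
LTS(Q): 3 reachable states
  n0 = rec X. d.d.(X\{a,b} + 0\{b})\{c,d} :: --d--▸ n1
  n1 = d.((rec X. d.d.(X\{a,b} + 0\{b})\{c,d})\{a,b} + 0\{b})\{c,d} :: --d--▸ n2
  n2 = ((rec X. d.d.(X\{a,b} + 0\{b})\{c,d})\{a,b} + 0\{b})\{c,d} :: stopped
Run σ = ⟨c⟩ on P: start {m0}
  after c @ step 1: {m1}
  ✓ P
Run σ = ⟨c⟩ on Q: start {n0}
  after c @ step 1: ∅ (Q stuck)

traces(P) ≠ traces(Q) — witness ⟨c⟩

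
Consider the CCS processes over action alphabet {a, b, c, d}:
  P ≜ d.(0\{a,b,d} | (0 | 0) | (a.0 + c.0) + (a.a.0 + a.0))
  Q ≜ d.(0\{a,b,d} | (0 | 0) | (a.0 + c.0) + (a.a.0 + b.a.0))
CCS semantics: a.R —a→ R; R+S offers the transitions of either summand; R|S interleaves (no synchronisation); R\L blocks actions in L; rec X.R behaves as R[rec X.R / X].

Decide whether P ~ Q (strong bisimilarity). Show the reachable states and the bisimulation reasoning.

P ≁ Q

LTS(P): 5 reachable states
  m0 = d.(0\{a,b,d} | (0 | 0) | (a.0 + c.0) + (a.a.0 + a.0)) has moves ··d··> m1
  m1 = 0\{a,b,d} | (0 | 0) | (a.0 + c.0) + (a.a.0 + a.0) has moves ··a··> m2, ··a··> m3, ··a··> m4, ··c··> m3
  m2 = 0 has moves ·
  m3 = 0\{a,b,d} | (0 | 0) | 0 has moves ·
  m4 = a.0 has moves ··a··> m2
LTS(Q): 5 reachable states
  n0 = d.(0\{a,b,d} | (0 | 0) | (a.0 + c.0) + (a.a.0 + b.a.0)) has moves ··d··> n1
  n1 = 0\{a,b,d} | (0 | 0) | (a.0 + c.0) + (a.a.0 + b.a.0) has moves ··a··> n2, ··a··> n3, ··b··> n3, ··c··> n2
  n2 = 0\{a,b,d} | (0 | 0) | 0 has moves ·
  n3 = a.0 has moves ··a··> n4
  n4 = 0 has moves ·
Partition-refinement fixed point:
  B0 = {m0}
  B1 = {m1}
  B2 = {m2, m3, n2, n4}
  B3 = {m4, n3}
  B4 = {n0}
  B5 = {n1}
m0 ∈ B0, n0 ∈ B4 → different blocks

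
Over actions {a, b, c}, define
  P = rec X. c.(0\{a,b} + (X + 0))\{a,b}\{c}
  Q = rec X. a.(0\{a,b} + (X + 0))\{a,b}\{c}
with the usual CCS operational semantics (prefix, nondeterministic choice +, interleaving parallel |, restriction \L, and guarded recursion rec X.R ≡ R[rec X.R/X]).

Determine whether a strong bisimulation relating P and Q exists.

LTS(P): 2 reachable states
  m0 = rec X. c.(0\{a,b} + (X + 0))\{a,b}\{c} | -c-> m1
  m1 = (0\{a,b} + ((rec X. c.(0\{a,b} + (X + 0))\{a,b}\{c}) + 0))\{a,b}\{c} | ·
LTS(Q): 2 reachable states
  n0 = rec X. a.(0\{a,b} + (X + 0))\{a,b}\{c} | -a-> n1
  n1 = (0\{a,b} + ((rec X. a.(0\{a,b} + (X + 0))\{a,b}\{c}) + 0))\{a,b}\{c} | ·
Partition-refinement fixed point:
  B0 = {m0}
  B1 = {m1, n1}
  B2 = {n0}
m0 ∈ B0, n0 ∈ B2 → different blocks

NO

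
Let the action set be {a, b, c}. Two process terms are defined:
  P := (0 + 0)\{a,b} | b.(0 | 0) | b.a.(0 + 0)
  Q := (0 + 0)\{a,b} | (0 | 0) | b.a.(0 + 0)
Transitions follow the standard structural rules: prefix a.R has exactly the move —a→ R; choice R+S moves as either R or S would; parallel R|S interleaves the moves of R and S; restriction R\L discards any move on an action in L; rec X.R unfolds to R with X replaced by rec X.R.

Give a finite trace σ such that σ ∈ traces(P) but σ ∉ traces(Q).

Reachable graph of P (6 states):
  u0 = (0 + 0)\{a,b} | b.(0 | 0) | b.a.(0 + 0) | —b→ u1, —b→ u2
  u1 = (0 + 0)\{a,b} | (0 | 0) | b.a.(0 + 0) | —b→ u3
  u2 = (0 + 0)\{a,b} | b.(0 | 0) | a.(0 + 0) | —a→ u4, —b→ u3
  u3 = (0 + 0)\{a,b} | (0 | 0) | a.(0 + 0) | —a→ u5
  u4 = (0 + 0)\{a,b} | b.(0 | 0) | (0 + 0) | —b→ u5
  u5 = (0 + 0)\{a,b} | (0 | 0) | (0 + 0) | (no moves)
Reachable graph of Q (3 states):
  v0 = (0 + 0)\{a,b} | (0 | 0) | b.a.(0 + 0) | —b→ v1
  v1 = (0 + 0)\{a,b} | (0 | 0) | a.(0 + 0) | —a→ v2
  v2 = (0 + 0)\{a,b} | (0 | 0) | (0 + 0) | (no moves)
Trace ⟨bb⟩ through P, begin at {u0}:
  step 1 (b): {u1, u2}
  step 2 (b): {u3}
  ✓ P
Trace ⟨bb⟩ through Q, begin at {v0}:
  step 1 (b): {v1}
  step 2 (b): no successor for Q

bb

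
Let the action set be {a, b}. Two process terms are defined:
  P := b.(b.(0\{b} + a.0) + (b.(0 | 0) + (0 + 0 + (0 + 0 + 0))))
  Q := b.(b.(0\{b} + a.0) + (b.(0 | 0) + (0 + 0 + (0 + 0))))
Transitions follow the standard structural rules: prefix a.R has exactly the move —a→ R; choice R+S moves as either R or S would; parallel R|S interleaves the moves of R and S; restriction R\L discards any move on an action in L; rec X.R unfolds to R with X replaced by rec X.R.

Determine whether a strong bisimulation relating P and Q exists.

P ~ Q

P's transition system — 5 states:
  m0 = b.(b.(0\{b} + a.0) + (b.(0 | 0) + (0 + 0 + (0 + 0 + 0)))) ⊢ ··b··> m1
  m1 = b.(0\{b} + a.0) + (b.(0 | 0) + (0 + 0 + (0 + 0 + 0))) ⊢ ··b··> m2, ··b··> m3
  m2 = 0 | 0 ⊢ deadlocked
  m3 = 0\{b} + a.0 ⊢ ··a··> m4
  m4 = 0 ⊢ deadlocked
Q's transition system — 5 states:
  n0 = b.(b.(0\{b} + a.0) + (b.(0 | 0) + (0 + 0 + (0 + 0)))) ⊢ ··b··> n1
  n1 = b.(0\{b} + a.0) + (b.(0 | 0) + (0 + 0 + (0 + 0))) ⊢ ··b··> n2, ··b··> n3
  n2 = 0 | 0 ⊢ deadlocked
  n3 = 0\{b} + a.0 ⊢ ··a··> n4
  n4 = 0 ⊢ deadlocked
Coarsest stable partition (strong bisimilarity classes):
  B0 = {m0, n0}
  B1 = {m1, n1}
  B2 = {m3, n3}
  B3 = {m2, m4, n2, n4}
m0 ∈ B0, n0 ∈ B0 → same block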